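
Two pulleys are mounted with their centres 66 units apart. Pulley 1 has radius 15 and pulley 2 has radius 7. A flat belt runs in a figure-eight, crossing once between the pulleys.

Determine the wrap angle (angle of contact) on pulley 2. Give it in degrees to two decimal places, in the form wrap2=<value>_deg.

wrap2=218.94_deg

crossed belt: β = asin((r1+r2)/C) = asin(22/66) = 19.4712°
wrap1 = wrap2 = π + 2β = 218.9424°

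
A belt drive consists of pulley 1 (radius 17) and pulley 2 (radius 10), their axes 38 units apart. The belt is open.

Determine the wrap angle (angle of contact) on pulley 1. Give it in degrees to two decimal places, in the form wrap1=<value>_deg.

wrap1=201.23_deg

open belt: β = asin((r2−r1)/C) = asin(-7/38) = -10.6151°
wrap1 = π − 2β = 201.2302°
wrap2 = π + 2β = 158.7698°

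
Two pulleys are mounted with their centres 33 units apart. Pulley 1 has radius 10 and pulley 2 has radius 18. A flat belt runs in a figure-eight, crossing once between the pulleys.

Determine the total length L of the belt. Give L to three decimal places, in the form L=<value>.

crossed belt: β = asin((r1+r2)/C) = asin(28/33) = 58.0473°
wrap1 = wrap2 = π + 2β = 296.0945°
tangent length = C·cosβ = 17.4642
L = (r1+r2)·wrap + 2·C·cosβ = 28·5.1678 + 2·17.4642 = 179.6276

L=179.628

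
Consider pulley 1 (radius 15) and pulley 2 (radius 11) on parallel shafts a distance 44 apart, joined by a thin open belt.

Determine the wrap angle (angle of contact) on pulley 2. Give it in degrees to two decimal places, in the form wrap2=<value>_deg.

open belt: β = asin((r2−r1)/C) = asin(-4/44) = -5.2159°
wrap1 = π − 2β = 190.4318°
wrap2 = π + 2β = 169.5682°

wrap2=169.57_deg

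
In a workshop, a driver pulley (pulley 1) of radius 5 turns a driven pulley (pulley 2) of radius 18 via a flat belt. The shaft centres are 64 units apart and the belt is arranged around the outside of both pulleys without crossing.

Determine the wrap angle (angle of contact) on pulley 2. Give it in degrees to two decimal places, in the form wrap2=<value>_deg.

wrap2=203.44_deg

open belt: β = asin((r2−r1)/C) = asin(13/64) = 11.7198°
wrap1 = π − 2β = 156.5605°
wrap2 = π + 2β = 203.4395°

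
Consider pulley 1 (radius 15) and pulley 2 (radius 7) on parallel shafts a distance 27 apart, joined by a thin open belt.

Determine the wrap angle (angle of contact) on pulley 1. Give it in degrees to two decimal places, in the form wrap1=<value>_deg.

open belt: β = asin((r2−r1)/C) = asin(-8/27) = -17.2353°
wrap1 = π − 2β = 214.4706°
wrap2 = π + 2β = 145.5294°

wrap1=214.47_deg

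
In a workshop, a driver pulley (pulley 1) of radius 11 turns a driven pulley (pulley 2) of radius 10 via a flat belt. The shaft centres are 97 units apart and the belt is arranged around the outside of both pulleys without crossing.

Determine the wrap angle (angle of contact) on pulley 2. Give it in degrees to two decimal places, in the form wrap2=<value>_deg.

open belt: β = asin((r2−r1)/C) = asin(-1/97) = -0.5907°
wrap1 = π − 2β = 181.1814°
wrap2 = π + 2β = 178.8186°

wrap2=178.82_deg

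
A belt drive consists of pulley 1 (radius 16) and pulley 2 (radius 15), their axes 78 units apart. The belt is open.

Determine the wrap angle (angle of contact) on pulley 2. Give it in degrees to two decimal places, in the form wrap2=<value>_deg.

wrap2=178.53_deg

open belt: β = asin((r2−r1)/C) = asin(-1/78) = -0.7346°
wrap1 = π − 2β = 181.4692°
wrap2 = π + 2β = 178.5308°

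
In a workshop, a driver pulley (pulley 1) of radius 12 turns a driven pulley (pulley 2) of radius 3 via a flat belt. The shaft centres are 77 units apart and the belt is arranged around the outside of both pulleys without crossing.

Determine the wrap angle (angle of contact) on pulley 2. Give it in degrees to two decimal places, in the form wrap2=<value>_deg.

wrap2=166.58_deg

open belt: β = asin((r2−r1)/C) = asin(-9/77) = -6.7123°
wrap1 = π − 2β = 193.4245°
wrap2 = π + 2β = 166.5755°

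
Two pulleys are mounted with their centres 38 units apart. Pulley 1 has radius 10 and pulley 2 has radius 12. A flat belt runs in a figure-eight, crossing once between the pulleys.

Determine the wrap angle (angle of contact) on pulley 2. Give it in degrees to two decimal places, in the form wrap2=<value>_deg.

crossed belt: β = asin((r1+r2)/C) = asin(22/38) = 35.3765°
wrap1 = wrap2 = π + 2β = 250.7531°

wrap2=250.75_deg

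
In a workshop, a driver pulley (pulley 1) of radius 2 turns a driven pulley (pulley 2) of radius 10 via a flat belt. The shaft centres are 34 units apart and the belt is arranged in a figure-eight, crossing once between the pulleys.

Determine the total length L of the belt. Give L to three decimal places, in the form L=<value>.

crossed belt: β = asin((r1+r2)/C) = asin(12/34) = 20.6673°
wrap1 = wrap2 = π + 2β = 221.3346°
tangent length = C·cosβ = 31.8119
L = (r1+r2)·wrap + 2·C·cosβ = 12·3.8630 + 2·31.8119 = 109.9801

L=109.980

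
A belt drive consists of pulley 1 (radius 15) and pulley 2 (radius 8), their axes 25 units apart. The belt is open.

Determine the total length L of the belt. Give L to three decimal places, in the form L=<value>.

L=124.230

open belt: β = asin((r2−r1)/C) = asin(-7/25) = -16.2602°
wrap1 = π − 2β = 212.5204°
wrap2 = π + 2β = 147.4796°
tangent length = C·cosβ = 24.0000
L = r1·wrap1 + r2·wrap2 + 2·C·cosβ = 15·3.7092 + 8·2.5740 + 2·24.0000 = 124.2297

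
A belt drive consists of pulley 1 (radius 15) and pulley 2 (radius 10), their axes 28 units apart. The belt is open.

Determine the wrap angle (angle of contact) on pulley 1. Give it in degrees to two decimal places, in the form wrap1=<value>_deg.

open belt: β = asin((r2−r1)/C) = asin(-5/28) = -10.2866°
wrap1 = π − 2β = 200.5731°
wrap2 = π + 2β = 159.4269°

wrap1=200.57_deg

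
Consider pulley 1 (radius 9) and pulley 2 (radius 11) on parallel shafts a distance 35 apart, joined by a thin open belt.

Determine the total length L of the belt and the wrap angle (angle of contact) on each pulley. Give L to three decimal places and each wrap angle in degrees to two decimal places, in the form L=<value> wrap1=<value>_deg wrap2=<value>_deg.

L=132.946 wrap1=173.45_deg wrap2=186.55_deg

open belt: β = asin((r2−r1)/C) = asin(2/35) = 3.2758°
wrap1 = π − 2β = 173.4483°
wrap2 = π + 2β = 186.5517°
tangent length = C·cosβ = 34.9428
L = r1·wrap1 + r2·wrap2 + 2·C·cosβ = 9·3.0272 + 11·3.2559 + 2·34.9428 = 132.9462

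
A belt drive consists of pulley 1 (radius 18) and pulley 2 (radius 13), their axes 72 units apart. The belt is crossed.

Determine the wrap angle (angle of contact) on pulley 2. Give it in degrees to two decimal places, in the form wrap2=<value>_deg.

crossed belt: β = asin((r1+r2)/C) = asin(31/72) = 25.5028°
wrap1 = wrap2 = π + 2β = 231.0056°

wrap2=231.01_deg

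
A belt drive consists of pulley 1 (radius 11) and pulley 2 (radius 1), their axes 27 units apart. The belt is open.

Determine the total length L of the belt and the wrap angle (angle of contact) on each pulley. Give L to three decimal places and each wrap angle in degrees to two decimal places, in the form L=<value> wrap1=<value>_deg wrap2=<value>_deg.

open belt: β = asin((r2−r1)/C) = asin(-10/27) = -21.7385°
wrap1 = π − 2β = 223.4769°
wrap2 = π + 2β = 136.5231°
tangent length = C·cosβ = 25.0799
L = r1·wrap1 + r2·wrap2 + 2·C·cosβ = 11·3.9004 + 1·2.3828 + 2·25.0799 = 95.4470

L=95.447 wrap1=223.48_deg wrap2=136.52_deg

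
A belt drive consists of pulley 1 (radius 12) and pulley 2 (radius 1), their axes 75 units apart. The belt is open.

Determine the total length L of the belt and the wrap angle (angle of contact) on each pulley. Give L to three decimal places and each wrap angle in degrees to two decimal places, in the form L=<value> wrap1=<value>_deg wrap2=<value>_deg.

open belt: β = asin((r2−r1)/C) = asin(-11/75) = -8.4338°
wrap1 = π − 2β = 196.8676°
wrap2 = π + 2β = 163.1324°
tangent length = C·cosβ = 74.1889
L = r1·wrap1 + r2·wrap2 + 2·C·cosβ = 12·3.4360 + 1·2.8472 + 2·74.1889 = 192.4569

L=192.457 wrap1=196.87_deg wrap2=163.13_deg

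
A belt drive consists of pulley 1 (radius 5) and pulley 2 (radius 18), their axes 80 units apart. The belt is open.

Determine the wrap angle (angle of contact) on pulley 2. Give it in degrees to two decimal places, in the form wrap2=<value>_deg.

open belt: β = asin((r2−r1)/C) = asin(13/80) = 9.3520°
wrap1 = π − 2β = 161.2959°
wrap2 = π + 2β = 198.7041°

wrap2=198.70_deg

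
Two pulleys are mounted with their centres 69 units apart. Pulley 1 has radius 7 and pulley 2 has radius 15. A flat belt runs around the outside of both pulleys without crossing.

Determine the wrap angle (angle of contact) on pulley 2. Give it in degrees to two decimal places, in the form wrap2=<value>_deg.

wrap2=193.32_deg

open belt: β = asin((r2−r1)/C) = asin(8/69) = 6.6580°
wrap1 = π − 2β = 166.6841°
wrap2 = π + 2β = 193.3159°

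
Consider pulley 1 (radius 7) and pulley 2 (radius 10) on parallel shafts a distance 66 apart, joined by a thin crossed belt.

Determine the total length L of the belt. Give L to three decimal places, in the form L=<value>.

L=189.811

crossed belt: β = asin((r1+r2)/C) = asin(17/66) = 14.9263°
wrap1 = wrap2 = π + 2β = 209.8525°
tangent length = C·cosβ = 63.7730
L = (r1+r2)·wrap + 2·C·cosβ = 17·3.6626 + 2·63.7730 = 189.8106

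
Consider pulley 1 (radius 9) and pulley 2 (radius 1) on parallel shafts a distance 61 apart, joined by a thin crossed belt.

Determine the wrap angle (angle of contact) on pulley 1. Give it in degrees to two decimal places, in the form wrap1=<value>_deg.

wrap1=198.87_deg

crossed belt: β = asin((r1+r2)/C) = asin(10/61) = 9.4353°
wrap1 = wrap2 = π + 2β = 198.8707°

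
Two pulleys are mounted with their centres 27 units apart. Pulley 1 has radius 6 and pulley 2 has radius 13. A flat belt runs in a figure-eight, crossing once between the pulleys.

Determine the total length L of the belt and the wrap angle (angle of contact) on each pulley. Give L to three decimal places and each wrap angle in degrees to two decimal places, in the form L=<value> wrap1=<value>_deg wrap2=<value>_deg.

L=127.720 wrap1=269.45_deg wrap2=269.45_deg

crossed belt: β = asin((r1+r2)/C) = asin(19/27) = 44.7249°
wrap1 = wrap2 = π + 2β = 269.4498°
tangent length = C·cosβ = 19.1833
L = (r1+r2)·wrap + 2·C·cosβ = 19·4.7028 + 2·19.1833 = 127.7196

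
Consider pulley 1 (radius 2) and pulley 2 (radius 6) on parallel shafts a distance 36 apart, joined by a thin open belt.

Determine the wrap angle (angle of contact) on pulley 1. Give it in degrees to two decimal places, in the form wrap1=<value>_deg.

open belt: β = asin((r2−r1)/C) = asin(4/36) = 6.3794°
wrap1 = π − 2β = 167.2413°
wrap2 = π + 2β = 192.7587°

wrap1=167.24_deg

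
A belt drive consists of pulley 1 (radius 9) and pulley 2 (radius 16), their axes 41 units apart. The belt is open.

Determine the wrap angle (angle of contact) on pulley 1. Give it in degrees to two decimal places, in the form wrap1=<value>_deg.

open belt: β = asin((r2−r1)/C) = asin(7/41) = 9.8304°
wrap1 = π − 2β = 160.3393°
wrap2 = π + 2β = 199.6607°

wrap1=160.34_deg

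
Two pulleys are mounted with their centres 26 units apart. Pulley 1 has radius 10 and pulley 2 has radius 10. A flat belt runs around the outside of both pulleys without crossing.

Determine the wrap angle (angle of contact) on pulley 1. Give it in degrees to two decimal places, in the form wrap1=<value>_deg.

open belt: β = asin((r2−r1)/C) = asin(0/26) = 0.0000°
wrap1 = π − 2β = 180.0000°
wrap2 = π + 2β = 180.0000°

wrap1=180.00_deg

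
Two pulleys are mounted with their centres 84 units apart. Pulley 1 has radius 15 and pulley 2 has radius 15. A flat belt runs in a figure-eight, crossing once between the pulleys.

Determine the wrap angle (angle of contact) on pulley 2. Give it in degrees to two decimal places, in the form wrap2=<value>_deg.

wrap2=221.85_deg

crossed belt: β = asin((r1+r2)/C) = asin(30/84) = 20.9248°
wrap1 = wrap2 = π + 2β = 221.8497°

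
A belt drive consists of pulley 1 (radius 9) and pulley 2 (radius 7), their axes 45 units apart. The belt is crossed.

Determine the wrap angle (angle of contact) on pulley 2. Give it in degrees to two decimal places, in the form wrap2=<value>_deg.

wrap2=221.65_deg

crossed belt: β = asin((r1+r2)/C) = asin(16/45) = 20.8275°
wrap1 = wrap2 = π + 2β = 221.6550°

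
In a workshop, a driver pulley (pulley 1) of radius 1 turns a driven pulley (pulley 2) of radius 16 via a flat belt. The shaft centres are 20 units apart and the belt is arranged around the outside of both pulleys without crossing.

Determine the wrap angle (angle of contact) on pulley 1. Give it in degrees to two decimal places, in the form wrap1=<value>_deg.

open belt: β = asin((r2−r1)/C) = asin(15/20) = 48.5904°
wrap1 = π − 2β = 82.8192°
wrap2 = π + 2β = 277.1808°

wrap1=82.82_deg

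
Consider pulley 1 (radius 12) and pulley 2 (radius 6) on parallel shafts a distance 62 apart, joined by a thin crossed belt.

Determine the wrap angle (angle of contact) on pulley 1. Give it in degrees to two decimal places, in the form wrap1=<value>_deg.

wrap1=213.75_deg

crossed belt: β = asin((r1+r2)/C) = asin(18/62) = 16.8773°
wrap1 = wrap2 = π + 2β = 213.7545°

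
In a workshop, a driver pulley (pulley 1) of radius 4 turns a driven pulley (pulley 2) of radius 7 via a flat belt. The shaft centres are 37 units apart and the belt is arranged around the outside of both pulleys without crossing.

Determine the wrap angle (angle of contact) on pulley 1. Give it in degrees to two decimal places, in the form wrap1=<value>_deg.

open belt: β = asin((r2−r1)/C) = asin(3/37) = 4.6507°
wrap1 = π − 2β = 170.6986°
wrap2 = π + 2β = 189.3014°

wrap1=170.70_deg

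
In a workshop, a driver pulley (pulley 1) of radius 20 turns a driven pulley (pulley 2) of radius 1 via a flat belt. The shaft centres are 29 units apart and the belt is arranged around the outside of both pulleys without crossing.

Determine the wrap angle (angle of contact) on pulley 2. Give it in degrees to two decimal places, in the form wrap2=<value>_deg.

open belt: β = asin((r2−r1)/C) = asin(-19/29) = -40.9327°
wrap1 = π − 2β = 261.8654°
wrap2 = π + 2β = 98.1346°

wrap2=98.13_deg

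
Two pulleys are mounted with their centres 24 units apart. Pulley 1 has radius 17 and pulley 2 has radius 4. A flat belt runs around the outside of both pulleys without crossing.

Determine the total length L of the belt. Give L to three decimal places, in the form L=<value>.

open belt: β = asin((r2−r1)/C) = asin(-13/24) = -32.7972°
wrap1 = π − 2β = 245.5943°
wrap2 = π + 2β = 114.4057°
tangent length = C·cosβ = 20.1742
L = r1·wrap1 + r2·wrap2 + 2·C·cosβ = 17·4.2864 + 4·1.9968 + 2·20.1742 = 121.2048

L=121.205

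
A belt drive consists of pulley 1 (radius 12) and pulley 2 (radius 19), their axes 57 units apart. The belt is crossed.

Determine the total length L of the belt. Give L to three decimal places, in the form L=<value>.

crossed belt: β = asin((r1+r2)/C) = asin(31/57) = 32.9468°
wrap1 = wrap2 = π + 2β = 245.8935°
tangent length = C·cosβ = 47.8330
L = (r1+r2)·wrap + 2·C·cosβ = 31·4.2917 + 2·47.8330 = 228.7073

L=228.707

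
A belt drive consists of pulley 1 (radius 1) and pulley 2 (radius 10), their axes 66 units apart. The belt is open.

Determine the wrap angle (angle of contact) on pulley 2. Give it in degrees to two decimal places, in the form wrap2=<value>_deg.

wrap2=195.67_deg

open belt: β = asin((r2−r1)/C) = asin(9/66) = 7.8375°
wrap1 = π − 2β = 164.3250°
wrap2 = π + 2β = 195.6750°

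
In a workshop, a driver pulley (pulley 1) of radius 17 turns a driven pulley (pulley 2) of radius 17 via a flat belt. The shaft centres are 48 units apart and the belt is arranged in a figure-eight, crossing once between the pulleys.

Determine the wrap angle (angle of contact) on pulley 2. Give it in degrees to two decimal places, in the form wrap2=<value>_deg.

crossed belt: β = asin((r1+r2)/C) = asin(34/48) = 45.0995°
wrap1 = wrap2 = π + 2β = 270.1989°

wrap2=270.20_deg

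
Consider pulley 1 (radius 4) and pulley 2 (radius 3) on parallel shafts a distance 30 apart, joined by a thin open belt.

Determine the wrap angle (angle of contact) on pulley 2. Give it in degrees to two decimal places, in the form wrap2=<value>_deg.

open belt: β = asin((r2−r1)/C) = asin(-1/30) = -1.9102°
wrap1 = π − 2β = 183.8204°
wrap2 = π + 2β = 176.1796°

wrap2=176.18_deg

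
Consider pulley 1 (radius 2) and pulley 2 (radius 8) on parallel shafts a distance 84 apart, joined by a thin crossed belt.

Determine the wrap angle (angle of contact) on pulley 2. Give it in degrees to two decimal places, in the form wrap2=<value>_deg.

wrap2=193.67_deg

crossed belt: β = asin((r1+r2)/C) = asin(10/84) = 6.8371°
wrap1 = wrap2 = π + 2β = 193.6743°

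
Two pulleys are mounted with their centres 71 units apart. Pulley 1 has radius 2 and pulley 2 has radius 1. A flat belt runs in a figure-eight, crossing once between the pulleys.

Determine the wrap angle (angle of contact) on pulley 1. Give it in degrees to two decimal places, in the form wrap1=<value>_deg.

wrap1=184.84_deg

crossed belt: β = asin((r1+r2)/C) = asin(3/71) = 2.4217°
wrap1 = wrap2 = π + 2β = 184.8433°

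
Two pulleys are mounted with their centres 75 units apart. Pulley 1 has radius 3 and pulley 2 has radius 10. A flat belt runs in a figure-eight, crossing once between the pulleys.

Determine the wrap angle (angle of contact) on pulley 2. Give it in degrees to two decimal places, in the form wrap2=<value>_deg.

wrap2=199.96_deg

crossed belt: β = asin((r1+r2)/C) = asin(13/75) = 9.9817°
wrap1 = wrap2 = π + 2β = 199.9634°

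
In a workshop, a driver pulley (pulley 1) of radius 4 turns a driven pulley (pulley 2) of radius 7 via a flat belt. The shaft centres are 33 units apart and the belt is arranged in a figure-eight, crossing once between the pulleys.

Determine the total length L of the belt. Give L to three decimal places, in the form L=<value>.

L=104.259

crossed belt: β = asin((r1+r2)/C) = asin(11/33) = 19.4712°
wrap1 = wrap2 = π + 2β = 218.9424°
tangent length = C·cosβ = 31.1127
L = (r1+r2)·wrap + 2·C·cosβ = 11·3.8213 + 2·31.1127 = 104.2593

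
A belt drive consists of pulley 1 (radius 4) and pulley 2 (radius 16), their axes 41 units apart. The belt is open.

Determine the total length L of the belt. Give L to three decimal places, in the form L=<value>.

L=148.370

open belt: β = asin((r2−r1)/C) = asin(12/41) = 17.0186°
wrap1 = π − 2β = 145.9627°
wrap2 = π + 2β = 214.0373°
tangent length = C·cosβ = 39.2046
L = r1·wrap1 + r2·wrap2 + 2·C·cosβ = 4·2.5475 + 16·3.7357 + 2·39.2046 = 148.3698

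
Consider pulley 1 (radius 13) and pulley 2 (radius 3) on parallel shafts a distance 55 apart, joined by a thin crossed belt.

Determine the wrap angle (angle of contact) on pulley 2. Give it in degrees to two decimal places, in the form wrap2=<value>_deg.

wrap2=213.82_deg

crossed belt: β = asin((r1+r2)/C) = asin(16/55) = 16.9124°
wrap1 = wrap2 = π + 2β = 213.8248°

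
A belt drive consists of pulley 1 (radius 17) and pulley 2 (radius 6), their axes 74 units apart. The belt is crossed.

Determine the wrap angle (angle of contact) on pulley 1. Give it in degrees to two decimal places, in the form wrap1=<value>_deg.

crossed belt: β = asin((r1+r2)/C) = asin(23/74) = 18.1081°
wrap1 = wrap2 = π + 2β = 216.2162°

wrap1=216.22_deg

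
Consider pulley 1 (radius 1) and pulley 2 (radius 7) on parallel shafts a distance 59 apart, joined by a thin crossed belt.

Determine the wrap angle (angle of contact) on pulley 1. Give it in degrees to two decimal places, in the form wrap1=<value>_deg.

wrap1=195.59_deg

crossed belt: β = asin((r1+r2)/C) = asin(8/59) = 7.7929°
wrap1 = wrap2 = π + 2β = 195.5858°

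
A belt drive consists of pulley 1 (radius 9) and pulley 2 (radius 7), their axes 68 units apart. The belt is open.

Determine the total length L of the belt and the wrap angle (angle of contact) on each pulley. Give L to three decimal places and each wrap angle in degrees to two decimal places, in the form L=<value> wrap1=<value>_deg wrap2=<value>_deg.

open belt: β = asin((r2−r1)/C) = asin(-2/68) = -1.6854°
wrap1 = π − 2β = 183.3708°
wrap2 = π + 2β = 176.6292°
tangent length = C·cosβ = 67.9706
L = r1·wrap1 + r2·wrap2 + 2·C·cosβ = 9·3.2004 + 7·3.0828 + 2·67.9706 = 186.3243

L=186.324 wrap1=183.37_deg wrap2=176.63_deg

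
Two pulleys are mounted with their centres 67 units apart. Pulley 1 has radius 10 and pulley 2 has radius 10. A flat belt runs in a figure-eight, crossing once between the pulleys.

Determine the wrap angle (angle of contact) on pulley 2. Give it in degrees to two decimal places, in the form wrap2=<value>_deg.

crossed belt: β = asin((r1+r2)/C) = asin(20/67) = 17.3680°
wrap1 = wrap2 = π + 2β = 214.7360°

wrap2=214.74_deg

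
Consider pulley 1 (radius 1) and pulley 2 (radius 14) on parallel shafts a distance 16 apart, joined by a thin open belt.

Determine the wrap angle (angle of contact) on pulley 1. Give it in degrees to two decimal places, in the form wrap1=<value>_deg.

wrap1=71.32_deg

open belt: β = asin((r2−r1)/C) = asin(13/16) = 54.3409°
wrap1 = π − 2β = 71.3182°
wrap2 = π + 2β = 288.6818°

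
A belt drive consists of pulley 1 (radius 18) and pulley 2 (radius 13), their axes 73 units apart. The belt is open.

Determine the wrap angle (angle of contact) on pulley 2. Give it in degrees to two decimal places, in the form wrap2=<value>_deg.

wrap2=172.15_deg

open belt: β = asin((r2−r1)/C) = asin(-5/73) = -3.9274°
wrap1 = π − 2β = 187.8549°
wrap2 = π + 2β = 172.1451°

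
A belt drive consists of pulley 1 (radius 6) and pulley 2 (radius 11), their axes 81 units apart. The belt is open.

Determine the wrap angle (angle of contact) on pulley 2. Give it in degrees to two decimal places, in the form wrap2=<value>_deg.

open belt: β = asin((r2−r1)/C) = asin(5/81) = 3.5390°
wrap1 = π − 2β = 172.9219°
wrap2 = π + 2β = 187.0781°

wrap2=187.08_deg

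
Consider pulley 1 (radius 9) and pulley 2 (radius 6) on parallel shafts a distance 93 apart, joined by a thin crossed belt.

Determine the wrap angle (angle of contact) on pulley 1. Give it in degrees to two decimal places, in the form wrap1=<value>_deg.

crossed belt: β = asin((r1+r2)/C) = asin(15/93) = 9.2818°
wrap1 = wrap2 = π + 2β = 198.5636°

wrap1=198.56_deg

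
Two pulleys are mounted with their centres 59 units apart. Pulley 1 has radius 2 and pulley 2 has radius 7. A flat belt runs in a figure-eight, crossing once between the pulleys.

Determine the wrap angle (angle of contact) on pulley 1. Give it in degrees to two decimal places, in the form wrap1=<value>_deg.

crossed belt: β = asin((r1+r2)/C) = asin(9/59) = 8.7743°
wrap1 = wrap2 = π + 2β = 197.5486°

wrap1=197.55_deg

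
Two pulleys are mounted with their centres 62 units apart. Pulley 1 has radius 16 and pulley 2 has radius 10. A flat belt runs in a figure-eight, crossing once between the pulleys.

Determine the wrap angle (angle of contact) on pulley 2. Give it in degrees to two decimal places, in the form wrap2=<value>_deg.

wrap2=229.59_deg

crossed belt: β = asin((r1+r2)/C) = asin(26/62) = 24.7939°
wrap1 = wrap2 = π + 2β = 229.5877°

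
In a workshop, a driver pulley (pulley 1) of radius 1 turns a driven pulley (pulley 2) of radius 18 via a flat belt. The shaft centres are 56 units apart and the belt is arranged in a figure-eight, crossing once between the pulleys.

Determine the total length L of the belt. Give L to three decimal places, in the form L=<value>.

L=178.201

crossed belt: β = asin((r1+r2)/C) = asin(19/56) = 19.8334°
wrap1 = wrap2 = π + 2β = 219.6667°
tangent length = C·cosβ = 52.6783
L = (r1+r2)·wrap + 2·C·cosβ = 19·3.8339 + 2·52.6783 = 178.2008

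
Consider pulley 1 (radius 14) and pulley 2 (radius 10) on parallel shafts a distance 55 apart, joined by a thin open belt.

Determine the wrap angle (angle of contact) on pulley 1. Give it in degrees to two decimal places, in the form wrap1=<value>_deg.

open belt: β = asin((r2−r1)/C) = asin(-4/55) = -4.1706°
wrap1 = π − 2β = 188.3413°
wrap2 = π + 2β = 171.6587°

wrap1=188.34_deg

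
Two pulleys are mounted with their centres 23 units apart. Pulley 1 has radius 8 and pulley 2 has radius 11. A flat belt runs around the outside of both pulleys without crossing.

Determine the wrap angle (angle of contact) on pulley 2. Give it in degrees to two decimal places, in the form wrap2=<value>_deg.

wrap2=194.99_deg

open belt: β = asin((r2−r1)/C) = asin(3/23) = 7.4947°
wrap1 = π − 2β = 165.0106°
wrap2 = π + 2β = 194.9894°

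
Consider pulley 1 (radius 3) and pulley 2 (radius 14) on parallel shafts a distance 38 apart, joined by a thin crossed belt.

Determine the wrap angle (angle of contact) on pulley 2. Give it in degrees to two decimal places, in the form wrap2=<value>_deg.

wrap2=233.15_deg

crossed belt: β = asin((r1+r2)/C) = asin(17/38) = 26.5750°
wrap1 = wrap2 = π + 2β = 233.1499°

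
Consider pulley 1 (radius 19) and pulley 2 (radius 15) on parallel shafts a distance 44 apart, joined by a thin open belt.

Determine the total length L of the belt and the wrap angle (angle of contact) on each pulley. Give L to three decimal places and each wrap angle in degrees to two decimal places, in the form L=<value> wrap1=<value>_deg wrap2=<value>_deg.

open belt: β = asin((r2−r1)/C) = asin(-4/44) = -5.2159°
wrap1 = π − 2β = 190.4318°
wrap2 = π + 2β = 169.5682°
tangent length = C·cosβ = 43.8178
L = r1·wrap1 + r2·wrap2 + 2·C·cosβ = 19·3.3237 + 15·2.9595 + 2·43.8178 = 195.1780

L=195.178 wrap1=190.43_deg wrap2=169.57_deg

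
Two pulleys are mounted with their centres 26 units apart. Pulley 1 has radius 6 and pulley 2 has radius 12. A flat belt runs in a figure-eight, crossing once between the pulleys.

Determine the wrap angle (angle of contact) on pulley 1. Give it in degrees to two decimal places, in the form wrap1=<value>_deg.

wrap1=267.63_deg

crossed belt: β = asin((r1+r2)/C) = asin(18/26) = 43.8131°
wrap1 = wrap2 = π + 2β = 267.6261°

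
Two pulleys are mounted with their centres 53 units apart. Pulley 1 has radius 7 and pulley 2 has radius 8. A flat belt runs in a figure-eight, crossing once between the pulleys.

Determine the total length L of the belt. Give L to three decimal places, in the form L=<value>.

L=157.398

crossed belt: β = asin((r1+r2)/C) = asin(15/53) = 16.4405°
wrap1 = wrap2 = π + 2β = 212.8809°
tangent length = C·cosβ = 50.8331
L = (r1+r2)·wrap + 2·C·cosβ = 15·3.7155 + 2·50.8331 = 157.3982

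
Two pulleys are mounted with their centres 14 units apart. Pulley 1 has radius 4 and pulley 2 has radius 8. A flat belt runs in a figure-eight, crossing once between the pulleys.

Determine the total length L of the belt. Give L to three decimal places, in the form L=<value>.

crossed belt: β = asin((r1+r2)/C) = asin(12/14) = 58.9973°
wrap1 = wrap2 = π + 2β = 297.9946°
tangent length = C·cosβ = 7.2111
L = (r1+r2)·wrap + 2·C·cosβ = 12·5.2010 + 2·7.2111 = 76.8340

L=76.834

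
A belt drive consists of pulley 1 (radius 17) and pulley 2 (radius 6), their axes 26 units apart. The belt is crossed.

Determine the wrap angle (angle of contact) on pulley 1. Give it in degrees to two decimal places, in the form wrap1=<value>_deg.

crossed belt: β = asin((r1+r2)/C) = asin(23/26) = 62.2042°
wrap1 = wrap2 = π + 2β = 304.4085°

wrap1=304.41_deg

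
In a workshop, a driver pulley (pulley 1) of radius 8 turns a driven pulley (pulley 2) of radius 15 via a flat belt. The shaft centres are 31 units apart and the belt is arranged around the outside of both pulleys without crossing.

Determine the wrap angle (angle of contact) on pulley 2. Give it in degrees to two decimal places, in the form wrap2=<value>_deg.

open belt: β = asin((r2−r1)/C) = asin(7/31) = 13.0503°
wrap1 = π − 2β = 153.8994°
wrap2 = π + 2β = 206.1006°

wrap2=206.10_deg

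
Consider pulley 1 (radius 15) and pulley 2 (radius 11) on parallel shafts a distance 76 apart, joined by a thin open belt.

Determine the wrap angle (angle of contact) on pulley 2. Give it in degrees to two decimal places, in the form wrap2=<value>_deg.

wrap2=173.97_deg

open belt: β = asin((r2−r1)/C) = asin(-4/76) = -3.0170°
wrap1 = π − 2β = 186.0339°
wrap2 = π + 2β = 173.9661°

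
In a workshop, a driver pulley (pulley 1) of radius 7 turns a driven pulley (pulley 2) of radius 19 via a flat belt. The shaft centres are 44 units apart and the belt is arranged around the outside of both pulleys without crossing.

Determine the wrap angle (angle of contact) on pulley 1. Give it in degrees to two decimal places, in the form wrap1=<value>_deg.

wrap1=148.35_deg

open belt: β = asin((r2−r1)/C) = asin(12/44) = 15.8266°
wrap1 = π − 2β = 148.3468°
wrap2 = π + 2β = 211.6532°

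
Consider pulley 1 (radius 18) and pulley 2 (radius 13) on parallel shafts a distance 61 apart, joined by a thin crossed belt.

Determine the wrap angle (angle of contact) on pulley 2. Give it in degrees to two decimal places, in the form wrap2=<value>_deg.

wrap2=241.09_deg

crossed belt: β = asin((r1+r2)/C) = asin(31/61) = 30.5438°
wrap1 = wrap2 = π + 2β = 241.0876°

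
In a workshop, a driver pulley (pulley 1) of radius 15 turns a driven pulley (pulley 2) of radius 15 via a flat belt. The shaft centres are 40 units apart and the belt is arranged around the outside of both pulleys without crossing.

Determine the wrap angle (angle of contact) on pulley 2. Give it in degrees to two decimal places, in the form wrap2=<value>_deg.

wrap2=180.00_deg

open belt: β = asin((r2−r1)/C) = asin(0/40) = 0.0000°
wrap1 = π − 2β = 180.0000°
wrap2 = π + 2β = 180.0000°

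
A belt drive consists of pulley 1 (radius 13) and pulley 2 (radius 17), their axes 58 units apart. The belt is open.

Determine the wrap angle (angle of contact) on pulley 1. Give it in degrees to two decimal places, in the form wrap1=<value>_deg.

open belt: β = asin((r2−r1)/C) = asin(4/58) = 3.9546°
wrap1 = π − 2β = 172.0909°
wrap2 = π + 2β = 187.9091°

wrap1=172.09_deg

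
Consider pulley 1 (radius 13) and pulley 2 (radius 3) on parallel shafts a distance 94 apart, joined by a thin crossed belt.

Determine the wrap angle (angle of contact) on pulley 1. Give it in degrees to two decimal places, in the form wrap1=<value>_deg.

crossed belt: β = asin((r1+r2)/C) = asin(16/94) = 9.8002°
wrap1 = wrap2 = π + 2β = 199.6004°

wrap1=199.60_deg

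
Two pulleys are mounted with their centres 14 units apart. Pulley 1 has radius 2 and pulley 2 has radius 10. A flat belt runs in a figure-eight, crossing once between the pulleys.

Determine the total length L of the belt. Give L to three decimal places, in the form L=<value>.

L=76.834

crossed belt: β = asin((r1+r2)/C) = asin(12/14) = 58.9973°
wrap1 = wrap2 = π + 2β = 297.9946°
tangent length = C·cosβ = 7.2111
L = (r1+r2)·wrap + 2·C·cosβ = 12·5.2010 + 2·7.2111 = 76.8340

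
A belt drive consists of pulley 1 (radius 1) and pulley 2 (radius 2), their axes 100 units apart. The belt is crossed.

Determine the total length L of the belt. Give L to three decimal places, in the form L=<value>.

L=209.515

crossed belt: β = asin((r1+r2)/C) = asin(3/100) = 1.7191°
wrap1 = wrap2 = π + 2β = 183.4383°
tangent length = C·cosβ = 99.9550
L = (r1+r2)·wrap + 2·C·cosβ = 3·3.2016 + 2·99.9550 = 209.5148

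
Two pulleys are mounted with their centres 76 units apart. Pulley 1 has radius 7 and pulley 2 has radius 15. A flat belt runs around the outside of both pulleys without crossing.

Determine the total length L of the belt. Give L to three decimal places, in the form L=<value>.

L=221.958

open belt: β = asin((r2−r1)/C) = asin(8/76) = 6.0423°
wrap1 = π − 2β = 167.9153°
wrap2 = π + 2β = 192.0847°
tangent length = C·cosβ = 75.5778
L = r1·wrap1 + r2·wrap2 + 2·C·cosβ = 7·2.9307 + 15·3.3525 + 2·75.5778 = 221.9579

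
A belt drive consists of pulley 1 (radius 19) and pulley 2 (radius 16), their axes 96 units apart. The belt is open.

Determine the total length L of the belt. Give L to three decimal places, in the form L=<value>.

L=302.050

open belt: β = asin((r2−r1)/C) = asin(-3/96) = -1.7908°
wrap1 = π − 2β = 183.5816°
wrap2 = π + 2β = 176.4184°
tangent length = C·cosβ = 95.9531
L = r1·wrap1 + r2·wrap2 + 2·C·cosβ = 19·3.2041 + 16·3.0791 + 2·95.9531 = 302.0495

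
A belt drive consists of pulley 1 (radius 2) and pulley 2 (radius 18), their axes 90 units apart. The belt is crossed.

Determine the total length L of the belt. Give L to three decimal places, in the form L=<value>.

crossed belt: β = asin((r1+r2)/C) = asin(20/90) = 12.8396°
wrap1 = wrap2 = π + 2β = 205.6792°
tangent length = C·cosβ = 87.7496
L = (r1+r2)·wrap + 2·C·cosβ = 20·3.5898 + 2·87.7496 = 247.2949

L=247.295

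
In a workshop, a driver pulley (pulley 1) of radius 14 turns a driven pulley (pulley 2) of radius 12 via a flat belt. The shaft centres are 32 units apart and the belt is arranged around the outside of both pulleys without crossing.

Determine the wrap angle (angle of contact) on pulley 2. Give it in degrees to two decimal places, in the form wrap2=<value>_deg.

wrap2=172.83_deg

open belt: β = asin((r2−r1)/C) = asin(-2/32) = -3.5833°
wrap1 = π − 2β = 187.1666°
wrap2 = π + 2β = 172.8334°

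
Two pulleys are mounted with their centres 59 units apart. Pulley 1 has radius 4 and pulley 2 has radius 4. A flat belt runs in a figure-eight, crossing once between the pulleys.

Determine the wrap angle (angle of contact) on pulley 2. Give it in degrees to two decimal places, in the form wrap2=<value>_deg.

wrap2=195.59_deg

crossed belt: β = asin((r1+r2)/C) = asin(8/59) = 7.7929°
wrap1 = wrap2 = π + 2β = 195.5858°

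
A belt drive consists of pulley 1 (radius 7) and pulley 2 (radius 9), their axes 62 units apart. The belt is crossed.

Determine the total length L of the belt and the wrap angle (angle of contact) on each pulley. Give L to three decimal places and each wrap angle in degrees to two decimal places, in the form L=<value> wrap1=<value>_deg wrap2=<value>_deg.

crossed belt: β = asin((r1+r2)/C) = asin(16/62) = 14.9552°
wrap1 = wrap2 = π + 2β = 209.9105°
tangent length = C·cosβ = 59.8999
L = (r1+r2)·wrap + 2·C·cosβ = 16·3.6636 + 2·59.8999 = 178.4179

L=178.418 wrap1=209.91_deg wrap2=209.91_deg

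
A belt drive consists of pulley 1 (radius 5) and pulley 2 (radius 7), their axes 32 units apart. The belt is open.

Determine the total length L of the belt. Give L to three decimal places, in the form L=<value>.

L=101.824

open belt: β = asin((r2−r1)/C) = asin(2/32) = 3.5833°
wrap1 = π − 2β = 172.8334°
wrap2 = π + 2β = 187.1666°
tangent length = C·cosβ = 31.9374
L = r1·wrap1 + r2·wrap2 + 2·C·cosβ = 5·3.0165 + 7·3.2667 + 2·31.9374 = 101.8242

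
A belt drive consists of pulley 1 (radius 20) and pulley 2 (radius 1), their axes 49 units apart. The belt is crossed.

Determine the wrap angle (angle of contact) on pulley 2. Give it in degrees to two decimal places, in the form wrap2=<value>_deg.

crossed belt: β = asin((r1+r2)/C) = asin(21/49) = 25.3769°
wrap1 = wrap2 = π + 2β = 230.7539°

wrap2=230.75_deg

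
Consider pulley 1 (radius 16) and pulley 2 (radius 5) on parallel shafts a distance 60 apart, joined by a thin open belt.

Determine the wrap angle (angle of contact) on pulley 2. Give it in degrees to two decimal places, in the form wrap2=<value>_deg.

open belt: β = asin((r2−r1)/C) = asin(-11/60) = -10.5640°
wrap1 = π − 2β = 201.1280°
wrap2 = π + 2β = 158.8720°

wrap2=158.87_deg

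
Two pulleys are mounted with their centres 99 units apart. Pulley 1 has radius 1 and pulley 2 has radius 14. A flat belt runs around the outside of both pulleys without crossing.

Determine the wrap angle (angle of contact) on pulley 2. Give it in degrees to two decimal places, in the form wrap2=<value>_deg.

open belt: β = asin((r2−r1)/C) = asin(13/99) = 7.5455°
wrap1 = π − 2β = 164.9090°
wrap2 = π + 2β = 195.0910°

wrap2=195.09_deg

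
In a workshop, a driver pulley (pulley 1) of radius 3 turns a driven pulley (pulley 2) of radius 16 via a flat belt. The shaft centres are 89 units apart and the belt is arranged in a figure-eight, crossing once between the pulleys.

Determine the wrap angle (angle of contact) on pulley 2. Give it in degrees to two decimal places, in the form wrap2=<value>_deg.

wrap2=204.65_deg

crossed belt: β = asin((r1+r2)/C) = asin(19/89) = 12.3266°
wrap1 = wrap2 = π + 2β = 204.6531°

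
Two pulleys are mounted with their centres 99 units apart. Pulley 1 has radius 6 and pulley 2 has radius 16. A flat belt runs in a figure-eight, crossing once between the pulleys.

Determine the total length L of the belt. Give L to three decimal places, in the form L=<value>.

crossed belt: β = asin((r1+r2)/C) = asin(22/99) = 12.8396°
wrap1 = wrap2 = π + 2β = 205.6792°
tangent length = C·cosβ = 96.5246
L = (r1+r2)·wrap + 2·C·cosβ = 22·3.5898 + 2·96.5246 = 272.0244

L=272.024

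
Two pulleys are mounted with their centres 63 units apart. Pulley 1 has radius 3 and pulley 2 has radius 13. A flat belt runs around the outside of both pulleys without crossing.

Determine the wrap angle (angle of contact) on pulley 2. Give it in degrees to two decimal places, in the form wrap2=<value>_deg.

wrap2=198.27_deg

open belt: β = asin((r2−r1)/C) = asin(10/63) = 9.1332°
wrap1 = π − 2β = 161.7336°
wrap2 = π + 2β = 198.2664°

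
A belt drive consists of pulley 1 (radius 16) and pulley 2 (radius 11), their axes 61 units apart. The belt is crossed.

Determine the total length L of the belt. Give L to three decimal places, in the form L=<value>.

crossed belt: β = asin((r1+r2)/C) = asin(27/61) = 26.2714°
wrap1 = wrap2 = π + 2β = 232.5427°
tangent length = C·cosβ = 54.6992
L = (r1+r2)·wrap + 2·C·cosβ = 27·4.0586 + 2·54.6992 = 218.9815

L=218.982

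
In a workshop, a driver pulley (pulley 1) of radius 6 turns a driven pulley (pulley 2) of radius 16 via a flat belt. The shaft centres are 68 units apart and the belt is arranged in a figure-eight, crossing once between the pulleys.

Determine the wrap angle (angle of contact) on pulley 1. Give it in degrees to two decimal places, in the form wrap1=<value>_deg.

crossed belt: β = asin((r1+r2)/C) = asin(22/68) = 18.8765°
wrap1 = wrap2 = π + 2β = 217.7530°

wrap1=217.75_deg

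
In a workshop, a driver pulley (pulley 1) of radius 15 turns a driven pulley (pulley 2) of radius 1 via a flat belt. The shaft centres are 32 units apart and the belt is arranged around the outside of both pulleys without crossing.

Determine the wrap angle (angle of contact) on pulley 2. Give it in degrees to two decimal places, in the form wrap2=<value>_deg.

open belt: β = asin((r2−r1)/C) = asin(-14/32) = -25.9445°
wrap1 = π − 2β = 231.8890°
wrap2 = π + 2β = 128.1110°

wrap2=128.11_deg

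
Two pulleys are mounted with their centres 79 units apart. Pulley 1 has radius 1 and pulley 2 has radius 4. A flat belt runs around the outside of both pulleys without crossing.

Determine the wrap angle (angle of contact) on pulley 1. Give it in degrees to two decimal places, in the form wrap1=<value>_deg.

wrap1=175.65_deg

open belt: β = asin((r2−r1)/C) = asin(3/79) = 2.1763°
wrap1 = π − 2β = 175.6474°
wrap2 = π + 2β = 184.3526°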